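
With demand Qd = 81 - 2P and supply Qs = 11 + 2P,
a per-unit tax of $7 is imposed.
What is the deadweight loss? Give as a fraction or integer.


Pre-tax equilibrium quantity: Q* = 46
Post-tax equilibrium quantity: Q_tax = 39
Reduction in quantity: Q* - Q_tax = 7
DWL = (1/2) * tax * (Q* - Q_tax)
DWL = (1/2) * 7 * 7 = 49/2

49/2


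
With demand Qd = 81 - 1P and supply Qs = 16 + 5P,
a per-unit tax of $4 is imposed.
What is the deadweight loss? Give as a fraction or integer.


Pre-tax equilibrium quantity: Q* = 421/6
Post-tax equilibrium quantity: Q_tax = 401/6
Reduction in quantity: Q* - Q_tax = 10/3
DWL = (1/2) * tax * (Q* - Q_tax)
DWL = (1/2) * 4 * 10/3 = 20/3

20/3


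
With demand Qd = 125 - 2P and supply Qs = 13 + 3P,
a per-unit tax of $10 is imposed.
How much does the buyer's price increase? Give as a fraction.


With a per-unit tax, the buyer's price increase depends on relative slopes.
Supply slope: d = 3, Demand slope: b = 2
Buyer's price increase = d * tax / (b + d)
= 3 * 10 / (2 + 3)
= 30 / 5 = 6

6


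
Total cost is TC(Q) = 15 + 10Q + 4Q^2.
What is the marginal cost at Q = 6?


MC = dTC/dQ = 10 + 2*4*Q
At Q = 6:
MC = 10 + 8*6
MC = 10 + 48 = 58

58


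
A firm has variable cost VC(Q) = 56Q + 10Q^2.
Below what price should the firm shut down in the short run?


AVC(Q) = VC(Q)/Q = 56 + 10Q
AVC is increasing in Q, so minimum AVC is at Q -> 0+.
Min AVC = 56
The firm should shut down if P < 56.

56


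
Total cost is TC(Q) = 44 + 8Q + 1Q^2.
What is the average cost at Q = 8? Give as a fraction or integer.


TC(8) = 44 + 8*8 + 1*8^2
TC(8) = 44 + 64 + 64 = 172
AC = TC/Q = 172/8 = 43/2

43/2


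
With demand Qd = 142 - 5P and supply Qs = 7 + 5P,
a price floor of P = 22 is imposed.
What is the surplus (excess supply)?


At P = 22:
Qd = 142 - 5*22 = 32
Qs = 7 + 5*22 = 117
Surplus = Qs - Qd = 117 - 32 = 85

85


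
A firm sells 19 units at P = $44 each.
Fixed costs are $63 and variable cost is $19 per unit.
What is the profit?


Total Revenue = P * Q = 44 * 19 = $836
Total Cost = FC + VC*Q = 63 + 19*19 = $424
Profit = TR - TC = 836 - 424 = $412

$412


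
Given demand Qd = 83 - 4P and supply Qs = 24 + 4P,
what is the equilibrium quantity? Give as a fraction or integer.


First find equilibrium price:
83 - 4P = 24 + 4P
P* = 59/8 = 59/8
Then substitute into demand:
Q* = 83 - 4 * 59/8 = 107/2

107/2


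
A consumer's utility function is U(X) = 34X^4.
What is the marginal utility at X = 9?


MU = dU/dX = 34*4*X^(4-1)
MU = 136*X^3
At X = 9:
MU = 136 * 9^3
MU = 136 * 729 = 99144

99144


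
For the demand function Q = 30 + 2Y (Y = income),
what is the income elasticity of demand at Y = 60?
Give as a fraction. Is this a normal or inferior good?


dQ/dY = 2
At Y = 60: Q = 30 + 2*60 = 150
Ey = (dQ/dY)(Y/Q) = 2 * 60 / 150 = 4/5
Since Ey > 0, this is a normal good.

4/5 (normal good)


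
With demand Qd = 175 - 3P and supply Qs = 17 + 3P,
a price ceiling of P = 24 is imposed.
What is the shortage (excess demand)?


At P = 24:
Qd = 175 - 3*24 = 103
Qs = 17 + 3*24 = 89
Shortage = Qd - Qs = 103 - 89 = 14

14


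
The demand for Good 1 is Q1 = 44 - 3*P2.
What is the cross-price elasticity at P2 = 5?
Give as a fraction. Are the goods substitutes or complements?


dQ1/dP2 = -3
At P2 = 5: Q1 = 44 - 3*5 = 29
Exy = (dQ1/dP2)(P2/Q1) = -3 * 5 / 29 = -15/29
Since Exy < 0, the goods are complements.

-15/29 (complements)


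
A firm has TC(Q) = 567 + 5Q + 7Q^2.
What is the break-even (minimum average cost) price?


AC(Q) = 567/Q + 5 + 7Q
To minimize: dAC/dQ = -567/Q^2 + 7 = 0
Q^2 = 567/7 = 81
Q* = 9
Min AC = 567/9 + 5 + 7*9
Min AC = 63 + 5 + 63 = 131

131


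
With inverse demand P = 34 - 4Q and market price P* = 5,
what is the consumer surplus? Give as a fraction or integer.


Maximum willingness to pay (at Q=0): P_max = 34
Quantity demanded at P* = 5:
Q* = (34 - 5)/4 = 29/4
CS = (1/2) * Q* * (P_max - P*)
CS = (1/2) * 29/4 * (34 - 5)
CS = (1/2) * 29/4 * 29 = 841/8

841/8


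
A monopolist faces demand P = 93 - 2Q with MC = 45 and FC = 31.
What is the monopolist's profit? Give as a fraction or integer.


MR = MC: 93 - 4Q = 45
Q* = 12
P* = 93 - 2*12 = 69
Profit = (P* - MC)*Q* - FC
= (69 - 45)*12 - 31
= 24*12 - 31
= 288 - 31 = 257

257


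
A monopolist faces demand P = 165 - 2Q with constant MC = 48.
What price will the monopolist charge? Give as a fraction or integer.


MR = 165 - 4Q
Set MR = MC: 165 - 4Q = 48
Q* = 117/4
Substitute into demand:
P* = 165 - 2*117/4 = 213/2

213/2


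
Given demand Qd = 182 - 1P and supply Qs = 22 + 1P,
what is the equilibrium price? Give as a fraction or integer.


At equilibrium, Qd = Qs.
182 - 1P = 22 + 1P
182 - 22 = 1P + 1P
160 = 2P
P* = 160/2 = 80

80


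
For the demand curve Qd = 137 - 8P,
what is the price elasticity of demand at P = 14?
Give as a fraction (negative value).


dQ/dP = -8
At P = 14: Q = 137 - 8*14 = 25
E = (dQ/dP)(P/Q) = (-8)(14/25) = -112/25

-112/25


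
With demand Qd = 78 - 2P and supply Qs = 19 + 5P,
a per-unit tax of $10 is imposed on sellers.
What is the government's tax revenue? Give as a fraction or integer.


With tax on sellers, new supply: Qs' = 19 + 5(P - 10)
= 5P - 31
New equilibrium quantity:
Q_new = 328/7
Tax revenue = tax * Q_new = 10 * 328/7 = 3280/7

3280/7


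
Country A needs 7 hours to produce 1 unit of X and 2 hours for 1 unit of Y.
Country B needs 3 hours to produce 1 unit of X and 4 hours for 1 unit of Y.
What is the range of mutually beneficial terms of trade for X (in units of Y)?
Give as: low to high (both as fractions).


Opportunity cost of X for Country A = hours_X / hours_Y = 7/2 = 7/2 units of Y
Opportunity cost of X for Country B = hours_X / hours_Y = 3/4 = 3/4 units of Y
Terms of trade must be between the two opportunity costs.
Range: 3/4 to 7/2

3/4 to 7/2


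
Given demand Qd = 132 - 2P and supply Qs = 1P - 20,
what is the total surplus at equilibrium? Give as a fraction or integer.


Find equilibrium: 132 - 2P = 1P - 20
132 + 20 = 3P
P* = 152/3 = 152/3
Q* = 1*152/3 - 20 = 92/3
Inverse demand: P = 66 - Q/2, so P_max = 66
Inverse supply: P = 20 + Q/1, so P_min = 20
CS = (1/2) * 92/3 * (66 - 152/3) = 2116/9
PS = (1/2) * 92/3 * (152/3 - 20) = 4232/9
TS = CS + PS = 2116/9 + 4232/9 = 2116/3

2116/3


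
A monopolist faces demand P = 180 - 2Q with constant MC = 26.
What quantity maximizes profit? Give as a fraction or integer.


TR = P*Q = (180 - 2Q)Q = 180Q - 2Q^2
MR = dTR/dQ = 180 - 4Q
Set MR = MC:
180 - 4Q = 26
154 = 4Q
Q* = 154/4 = 77/2

77/2


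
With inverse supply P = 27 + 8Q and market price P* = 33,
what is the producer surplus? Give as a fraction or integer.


Minimum supply price (at Q=0): P_min = 27
Quantity supplied at P* = 33:
Q* = (33 - 27)/8 = 3/4
PS = (1/2) * Q* * (P* - P_min)
PS = (1/2) * 3/4 * (33 - 27)
PS = (1/2) * 3/4 * 6 = 9/4

9/4


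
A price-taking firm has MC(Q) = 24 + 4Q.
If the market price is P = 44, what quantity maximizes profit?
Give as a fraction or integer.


In perfect competition, profit is maximized where P = MC.
44 = 24 + 4Q
20 = 4Q
Q* = 20/4 = 5

5


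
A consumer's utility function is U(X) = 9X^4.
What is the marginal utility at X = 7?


MU = dU/dX = 9*4*X^(4-1)
MU = 36*X^3
At X = 7:
MU = 36 * 7^3
MU = 36 * 343 = 12348

12348


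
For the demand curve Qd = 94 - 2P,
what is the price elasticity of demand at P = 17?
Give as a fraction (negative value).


dQ/dP = -2
At P = 17: Q = 94 - 2*17 = 60
E = (dQ/dP)(P/Q) = (-2)(17/60) = -17/30

-17/30


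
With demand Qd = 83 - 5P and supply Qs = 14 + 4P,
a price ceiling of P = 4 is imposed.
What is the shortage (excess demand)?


At P = 4:
Qd = 83 - 5*4 = 63
Qs = 14 + 4*4 = 30
Shortage = Qd - Qs = 63 - 30 = 33

33


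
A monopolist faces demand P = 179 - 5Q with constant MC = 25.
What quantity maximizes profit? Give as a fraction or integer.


TR = P*Q = (179 - 5Q)Q = 179Q - 5Q^2
MR = dTR/dQ = 179 - 10Q
Set MR = MC:
179 - 10Q = 25
154 = 10Q
Q* = 154/10 = 77/5

77/5


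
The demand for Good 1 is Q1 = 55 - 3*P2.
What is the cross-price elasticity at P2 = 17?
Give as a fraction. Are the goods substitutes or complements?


dQ1/dP2 = -3
At P2 = 17: Q1 = 55 - 3*17 = 4
Exy = (dQ1/dP2)(P2/Q1) = -3 * 17 / 4 = -51/4
Since Exy < 0, the goods are complements.

-51/4 (complements)


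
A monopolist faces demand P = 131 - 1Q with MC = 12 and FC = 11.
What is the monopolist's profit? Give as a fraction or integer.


MR = MC: 131 - 2Q = 12
Q* = 119/2
P* = 131 - 1*119/2 = 143/2
Profit = (P* - MC)*Q* - FC
= (143/2 - 12)*119/2 - 11
= 119/2*119/2 - 11
= 14161/4 - 11 = 14117/4

14117/4


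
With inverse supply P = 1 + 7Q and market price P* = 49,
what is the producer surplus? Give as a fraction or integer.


Minimum supply price (at Q=0): P_min = 1
Quantity supplied at P* = 49:
Q* = (49 - 1)/7 = 48/7
PS = (1/2) * Q* * (P* - P_min)
PS = (1/2) * 48/7 * (49 - 1)
PS = (1/2) * 48/7 * 48 = 1152/7

1152/7


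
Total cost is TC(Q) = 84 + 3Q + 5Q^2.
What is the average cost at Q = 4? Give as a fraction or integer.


TC(4) = 84 + 3*4 + 5*4^2
TC(4) = 84 + 12 + 80 = 176
AC = TC/Q = 176/4 = 44

44


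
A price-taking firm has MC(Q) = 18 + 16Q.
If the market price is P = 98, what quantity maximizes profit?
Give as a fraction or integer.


In perfect competition, profit is maximized where P = MC.
98 = 18 + 16Q
80 = 16Q
Q* = 80/16 = 5

5


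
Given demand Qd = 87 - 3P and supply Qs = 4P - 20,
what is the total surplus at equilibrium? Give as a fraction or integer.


Find equilibrium: 87 - 3P = 4P - 20
87 + 20 = 7P
P* = 107/7 = 107/7
Q* = 4*107/7 - 20 = 288/7
Inverse demand: P = 29 - Q/3, so P_max = 29
Inverse supply: P = 5 + Q/4, so P_min = 5
CS = (1/2) * 288/7 * (29 - 107/7) = 13824/49
PS = (1/2) * 288/7 * (107/7 - 5) = 10368/49
TS = CS + PS = 13824/49 + 10368/49 = 3456/7

3456/7


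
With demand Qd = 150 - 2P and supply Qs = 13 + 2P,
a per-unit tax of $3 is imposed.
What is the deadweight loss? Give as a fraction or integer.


Pre-tax equilibrium quantity: Q* = 163/2
Post-tax equilibrium quantity: Q_tax = 157/2
Reduction in quantity: Q* - Q_tax = 3
DWL = (1/2) * tax * (Q* - Q_tax)
DWL = (1/2) * 3 * 3 = 9/2

9/2


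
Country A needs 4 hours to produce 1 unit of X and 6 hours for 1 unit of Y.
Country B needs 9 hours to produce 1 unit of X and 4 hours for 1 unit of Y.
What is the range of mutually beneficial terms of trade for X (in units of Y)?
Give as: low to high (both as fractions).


Opportunity cost of X for Country A = hours_X / hours_Y = 4/6 = 2/3 units of Y
Opportunity cost of X for Country B = hours_X / hours_Y = 9/4 = 9/4 units of Y
Terms of trade must be between the two opportunity costs.
Range: 2/3 to 9/4

2/3 to 9/4


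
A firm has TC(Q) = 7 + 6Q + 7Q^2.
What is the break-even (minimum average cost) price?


AC(Q) = 7/Q + 6 + 7Q
To minimize: dAC/dQ = -7/Q^2 + 7 = 0
Q^2 = 7/7 = 1
Q* = 1
Min AC = 7/1 + 6 + 7*1
Min AC = 7 + 6 + 7 = 20

20


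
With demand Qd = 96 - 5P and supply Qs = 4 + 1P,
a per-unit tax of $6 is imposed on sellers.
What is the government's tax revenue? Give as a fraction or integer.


With tax on sellers, new supply: Qs' = 4 + 1(P - 6)
= 1P - 2
New equilibrium quantity:
Q_new = 43/3
Tax revenue = tax * Q_new = 6 * 43/3 = 86

86


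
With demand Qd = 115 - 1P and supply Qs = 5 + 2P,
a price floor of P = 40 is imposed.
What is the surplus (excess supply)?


At P = 40:
Qd = 115 - 1*40 = 75
Qs = 5 + 2*40 = 85
Surplus = Qs - Qd = 85 - 75 = 10

10


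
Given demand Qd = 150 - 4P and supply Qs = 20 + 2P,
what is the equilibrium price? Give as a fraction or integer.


At equilibrium, Qd = Qs.
150 - 4P = 20 + 2P
150 - 20 = 4P + 2P
130 = 6P
P* = 130/6 = 65/3

65/3


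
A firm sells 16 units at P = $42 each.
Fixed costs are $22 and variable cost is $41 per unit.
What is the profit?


Total Revenue = P * Q = 42 * 16 = $672
Total Cost = FC + VC*Q = 22 + 41*16 = $678
Profit = TR - TC = 672 - 678 = $-6

$-6


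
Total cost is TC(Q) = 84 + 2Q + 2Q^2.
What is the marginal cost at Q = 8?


MC = dTC/dQ = 2 + 2*2*Q
At Q = 8:
MC = 2 + 4*8
MC = 2 + 32 = 34

34


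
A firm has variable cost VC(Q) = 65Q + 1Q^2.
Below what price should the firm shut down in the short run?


AVC(Q) = VC(Q)/Q = 65 + 1Q
AVC is increasing in Q, so minimum AVC is at Q -> 0+.
Min AVC = 65
The firm should shut down if P < 65.

65


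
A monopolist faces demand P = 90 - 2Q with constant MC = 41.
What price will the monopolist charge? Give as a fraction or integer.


MR = 90 - 4Q
Set MR = MC: 90 - 4Q = 41
Q* = 49/4
Substitute into demand:
P* = 90 - 2*49/4 = 131/2

131/2


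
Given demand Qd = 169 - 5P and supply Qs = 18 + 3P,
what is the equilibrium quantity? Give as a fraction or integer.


First find equilibrium price:
169 - 5P = 18 + 3P
P* = 151/8 = 151/8
Then substitute into demand:
Q* = 169 - 5 * 151/8 = 597/8

597/8


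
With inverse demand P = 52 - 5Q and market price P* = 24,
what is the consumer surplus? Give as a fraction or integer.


Maximum willingness to pay (at Q=0): P_max = 52
Quantity demanded at P* = 24:
Q* = (52 - 24)/5 = 28/5
CS = (1/2) * Q* * (P_max - P*)
CS = (1/2) * 28/5 * (52 - 24)
CS = (1/2) * 28/5 * 28 = 392/5

392/5


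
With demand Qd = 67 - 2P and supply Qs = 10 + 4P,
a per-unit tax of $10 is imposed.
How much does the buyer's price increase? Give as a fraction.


With a per-unit tax, the buyer's price increase depends on relative slopes.
Supply slope: d = 4, Demand slope: b = 2
Buyer's price increase = d * tax / (b + d)
= 4 * 10 / (2 + 4)
= 40 / 6 = 20/3

20/3


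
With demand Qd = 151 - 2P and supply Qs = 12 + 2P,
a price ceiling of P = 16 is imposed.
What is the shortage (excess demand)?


At P = 16:
Qd = 151 - 2*16 = 119
Qs = 12 + 2*16 = 44
Shortage = Qd - Qs = 119 - 44 = 75

75


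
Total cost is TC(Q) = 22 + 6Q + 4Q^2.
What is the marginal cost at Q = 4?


MC = dTC/dQ = 6 + 2*4*Q
At Q = 4:
MC = 6 + 8*4
MC = 6 + 32 = 38

38


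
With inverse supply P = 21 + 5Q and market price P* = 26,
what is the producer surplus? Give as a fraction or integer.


Minimum supply price (at Q=0): P_min = 21
Quantity supplied at P* = 26:
Q* = (26 - 21)/5 = 1
PS = (1/2) * Q* * (P* - P_min)
PS = (1/2) * 1 * (26 - 21)
PS = (1/2) * 1 * 5 = 5/2

5/2


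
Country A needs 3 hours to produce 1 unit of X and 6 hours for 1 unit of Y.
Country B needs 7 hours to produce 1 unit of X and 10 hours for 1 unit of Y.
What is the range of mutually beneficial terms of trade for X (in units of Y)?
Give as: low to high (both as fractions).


Opportunity cost of X for Country A = hours_X / hours_Y = 3/6 = 1/2 units of Y
Opportunity cost of X for Country B = hours_X / hours_Y = 7/10 = 7/10 units of Y
Terms of trade must be between the two opportunity costs.
Range: 1/2 to 7/10

1/2 to 7/10


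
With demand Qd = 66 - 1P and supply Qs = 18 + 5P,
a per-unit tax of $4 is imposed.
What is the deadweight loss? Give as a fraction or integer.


Pre-tax equilibrium quantity: Q* = 58
Post-tax equilibrium quantity: Q_tax = 164/3
Reduction in quantity: Q* - Q_tax = 10/3
DWL = (1/2) * tax * (Q* - Q_tax)
DWL = (1/2) * 4 * 10/3 = 20/3

20/3


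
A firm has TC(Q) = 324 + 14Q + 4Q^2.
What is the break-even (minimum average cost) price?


AC(Q) = 324/Q + 14 + 4Q
To minimize: dAC/dQ = -324/Q^2 + 4 = 0
Q^2 = 324/4 = 81
Q* = 9
Min AC = 324/9 + 14 + 4*9
Min AC = 36 + 14 + 36 = 86

86


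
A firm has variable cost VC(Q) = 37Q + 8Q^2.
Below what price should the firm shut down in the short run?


AVC(Q) = VC(Q)/Q = 37 + 8Q
AVC is increasing in Q, so minimum AVC is at Q -> 0+.
Min AVC = 37
The firm should shut down if P < 37.

37


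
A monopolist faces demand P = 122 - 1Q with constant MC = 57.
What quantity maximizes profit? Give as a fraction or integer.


TR = P*Q = (122 - 1Q)Q = 122Q - 1Q^2
MR = dTR/dQ = 122 - 2Q
Set MR = MC:
122 - 2Q = 57
65 = 2Q
Q* = 65/2 = 65/2

65/2


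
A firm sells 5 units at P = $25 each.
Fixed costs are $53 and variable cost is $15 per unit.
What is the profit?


Total Revenue = P * Q = 25 * 5 = $125
Total Cost = FC + VC*Q = 53 + 15*5 = $128
Profit = TR - TC = 125 - 128 = $-3

$-3


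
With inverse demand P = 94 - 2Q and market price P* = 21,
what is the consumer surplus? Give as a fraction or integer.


Maximum willingness to pay (at Q=0): P_max = 94
Quantity demanded at P* = 21:
Q* = (94 - 21)/2 = 73/2
CS = (1/2) * Q* * (P_max - P*)
CS = (1/2) * 73/2 * (94 - 21)
CS = (1/2) * 73/2 * 73 = 5329/4

5329/4


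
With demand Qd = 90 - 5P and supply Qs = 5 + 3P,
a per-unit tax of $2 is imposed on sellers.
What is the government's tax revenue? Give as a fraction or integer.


With tax on sellers, new supply: Qs' = 5 + 3(P - 2)
= 3P - 1
New equilibrium quantity:
Q_new = 265/8
Tax revenue = tax * Q_new = 2 * 265/8 = 265/4

265/4


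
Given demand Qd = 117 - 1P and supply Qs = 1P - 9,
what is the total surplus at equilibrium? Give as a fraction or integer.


Find equilibrium: 117 - 1P = 1P - 9
117 + 9 = 2P
P* = 126/2 = 63
Q* = 1*63 - 9 = 54
Inverse demand: P = 117 - Q/1, so P_max = 117
Inverse supply: P = 9 + Q/1, so P_min = 9
CS = (1/2) * 54 * (117 - 63) = 1458
PS = (1/2) * 54 * (63 - 9) = 1458
TS = CS + PS = 1458 + 1458 = 2916

2916


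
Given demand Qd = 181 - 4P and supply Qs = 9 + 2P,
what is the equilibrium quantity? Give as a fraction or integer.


First find equilibrium price:
181 - 4P = 9 + 2P
P* = 172/6 = 86/3
Then substitute into demand:
Q* = 181 - 4 * 86/3 = 199/3

199/3


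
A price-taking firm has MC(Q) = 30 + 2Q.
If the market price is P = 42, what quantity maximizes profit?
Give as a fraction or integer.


In perfect competition, profit is maximized where P = MC.
42 = 30 + 2Q
12 = 2Q
Q* = 12/2 = 6

6


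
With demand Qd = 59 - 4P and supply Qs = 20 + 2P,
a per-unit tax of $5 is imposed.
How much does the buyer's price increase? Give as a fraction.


With a per-unit tax, the buyer's price increase depends on relative slopes.
Supply slope: d = 2, Demand slope: b = 4
Buyer's price increase = d * tax / (b + d)
= 2 * 5 / (4 + 2)
= 10 / 6 = 5/3

5/3


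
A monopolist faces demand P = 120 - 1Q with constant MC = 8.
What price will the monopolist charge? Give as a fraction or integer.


MR = 120 - 2Q
Set MR = MC: 120 - 2Q = 8
Q* = 56
Substitute into demand:
P* = 120 - 1*56 = 64

64


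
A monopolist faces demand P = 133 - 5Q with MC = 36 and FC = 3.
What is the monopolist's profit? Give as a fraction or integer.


MR = MC: 133 - 10Q = 36
Q* = 97/10
P* = 133 - 5*97/10 = 169/2
Profit = (P* - MC)*Q* - FC
= (169/2 - 36)*97/10 - 3
= 97/2*97/10 - 3
= 9409/20 - 3 = 9349/20

9349/20


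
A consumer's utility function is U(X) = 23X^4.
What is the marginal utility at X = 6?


MU = dU/dX = 23*4*X^(4-1)
MU = 92*X^3
At X = 6:
MU = 92 * 6^3
MU = 92 * 216 = 19872

19872


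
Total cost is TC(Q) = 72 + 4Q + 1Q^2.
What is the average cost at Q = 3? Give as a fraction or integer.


TC(3) = 72 + 4*3 + 1*3^2
TC(3) = 72 + 12 + 9 = 93
AC = TC/Q = 93/3 = 31

31


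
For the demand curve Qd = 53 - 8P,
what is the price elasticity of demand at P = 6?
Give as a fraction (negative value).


dQ/dP = -8
At P = 6: Q = 53 - 8*6 = 5
E = (dQ/dP)(P/Q) = (-8)(6/5) = -48/5

-48/5


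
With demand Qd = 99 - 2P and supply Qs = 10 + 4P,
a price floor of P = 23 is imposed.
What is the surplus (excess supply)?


At P = 23:
Qd = 99 - 2*23 = 53
Qs = 10 + 4*23 = 102
Surplus = Qs - Qd = 102 - 53 = 49

49


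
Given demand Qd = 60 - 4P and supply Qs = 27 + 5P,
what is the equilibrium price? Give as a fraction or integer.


At equilibrium, Qd = Qs.
60 - 4P = 27 + 5P
60 - 27 = 4P + 5P
33 = 9P
P* = 33/9 = 11/3

11/3


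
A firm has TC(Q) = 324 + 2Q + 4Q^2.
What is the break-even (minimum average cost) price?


AC(Q) = 324/Q + 2 + 4Q
To minimize: dAC/dQ = -324/Q^2 + 4 = 0
Q^2 = 324/4 = 81
Q* = 9
Min AC = 324/9 + 2 + 4*9
Min AC = 36 + 2 + 36 = 74

74


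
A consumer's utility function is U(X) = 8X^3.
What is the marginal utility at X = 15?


MU = dU/dX = 8*3*X^(3-1)
MU = 24*X^2
At X = 15:
MU = 24 * 15^2
MU = 24 * 225 = 5400

5400


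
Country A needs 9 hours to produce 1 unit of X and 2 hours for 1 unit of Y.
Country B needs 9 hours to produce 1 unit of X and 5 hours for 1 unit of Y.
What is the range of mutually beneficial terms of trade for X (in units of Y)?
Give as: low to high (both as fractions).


Opportunity cost of X for Country A = hours_X / hours_Y = 9/2 = 9/2 units of Y
Opportunity cost of X for Country B = hours_X / hours_Y = 9/5 = 9/5 units of Y
Terms of trade must be between the two opportunity costs.
Range: 9/5 to 9/2

9/5 to 9/2


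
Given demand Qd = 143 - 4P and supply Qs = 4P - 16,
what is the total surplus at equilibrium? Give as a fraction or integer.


Find equilibrium: 143 - 4P = 4P - 16
143 + 16 = 8P
P* = 159/8 = 159/8
Q* = 4*159/8 - 16 = 127/2
Inverse demand: P = 143/4 - Q/4, so P_max = 143/4
Inverse supply: P = 4 + Q/4, so P_min = 4
CS = (1/2) * 127/2 * (143/4 - 159/8) = 16129/32
PS = (1/2) * 127/2 * (159/8 - 4) = 16129/32
TS = CS + PS = 16129/32 + 16129/32 = 16129/16

16129/16


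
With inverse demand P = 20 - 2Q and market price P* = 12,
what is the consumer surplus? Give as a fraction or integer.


Maximum willingness to pay (at Q=0): P_max = 20
Quantity demanded at P* = 12:
Q* = (20 - 12)/2 = 4
CS = (1/2) * Q* * (P_max - P*)
CS = (1/2) * 4 * (20 - 12)
CS = (1/2) * 4 * 8 = 16

16


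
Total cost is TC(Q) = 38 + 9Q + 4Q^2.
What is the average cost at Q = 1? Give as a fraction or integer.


TC(1) = 38 + 9*1 + 4*1^2
TC(1) = 38 + 9 + 4 = 51
AC = TC/Q = 51/1 = 51

51


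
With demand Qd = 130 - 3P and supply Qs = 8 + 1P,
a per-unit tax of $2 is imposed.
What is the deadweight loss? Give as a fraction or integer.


Pre-tax equilibrium quantity: Q* = 77/2
Post-tax equilibrium quantity: Q_tax = 37
Reduction in quantity: Q* - Q_tax = 3/2
DWL = (1/2) * tax * (Q* - Q_tax)
DWL = (1/2) * 2 * 3/2 = 3/2

3/2


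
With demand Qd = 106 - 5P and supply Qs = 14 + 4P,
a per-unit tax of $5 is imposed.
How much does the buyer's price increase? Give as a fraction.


With a per-unit tax, the buyer's price increase depends on relative slopes.
Supply slope: d = 4, Demand slope: b = 5
Buyer's price increase = d * tax / (b + d)
= 4 * 5 / (5 + 4)
= 20 / 9 = 20/9

20/9


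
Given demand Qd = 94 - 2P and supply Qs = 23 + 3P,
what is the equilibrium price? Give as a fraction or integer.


At equilibrium, Qd = Qs.
94 - 2P = 23 + 3P
94 - 23 = 2P + 3P
71 = 5P
P* = 71/5 = 71/5

71/5


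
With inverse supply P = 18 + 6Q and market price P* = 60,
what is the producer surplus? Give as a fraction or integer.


Minimum supply price (at Q=0): P_min = 18
Quantity supplied at P* = 60:
Q* = (60 - 18)/6 = 7
PS = (1/2) * Q* * (P* - P_min)
PS = (1/2) * 7 * (60 - 18)
PS = (1/2) * 7 * 42 = 147

147


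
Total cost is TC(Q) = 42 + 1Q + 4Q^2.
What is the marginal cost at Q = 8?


MC = dTC/dQ = 1 + 2*4*Q
At Q = 8:
MC = 1 + 8*8
MC = 1 + 64 = 65

65


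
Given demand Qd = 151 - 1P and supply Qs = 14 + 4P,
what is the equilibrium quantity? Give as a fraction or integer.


First find equilibrium price:
151 - 1P = 14 + 4P
P* = 137/5 = 137/5
Then substitute into demand:
Q* = 151 - 1 * 137/5 = 618/5

618/5


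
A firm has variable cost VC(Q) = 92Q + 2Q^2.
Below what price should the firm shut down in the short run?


AVC(Q) = VC(Q)/Q = 92 + 2Q
AVC is increasing in Q, so minimum AVC is at Q -> 0+.
Min AVC = 92
The firm should shut down if P < 92.

92


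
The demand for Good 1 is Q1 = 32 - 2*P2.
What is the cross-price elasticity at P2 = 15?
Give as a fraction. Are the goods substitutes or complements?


dQ1/dP2 = -2
At P2 = 15: Q1 = 32 - 2*15 = 2
Exy = (dQ1/dP2)(P2/Q1) = -2 * 15 / 2 = -15
Since Exy < 0, the goods are complements.

-15 (complements)


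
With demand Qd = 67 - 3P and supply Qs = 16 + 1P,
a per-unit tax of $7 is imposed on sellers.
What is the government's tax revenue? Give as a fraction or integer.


With tax on sellers, new supply: Qs' = 16 + 1(P - 7)
= 9 + 1P
New equilibrium quantity:
Q_new = 47/2
Tax revenue = tax * Q_new = 7 * 47/2 = 329/2

329/2


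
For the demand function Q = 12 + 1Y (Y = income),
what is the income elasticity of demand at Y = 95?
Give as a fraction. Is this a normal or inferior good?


dQ/dY = 1
At Y = 95: Q = 12 + 1*95 = 107
Ey = (dQ/dY)(Y/Q) = 1 * 95 / 107 = 95/107
Since Ey > 0, this is a normal good.

95/107 (normal good)


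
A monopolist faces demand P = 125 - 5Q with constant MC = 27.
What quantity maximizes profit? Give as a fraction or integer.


TR = P*Q = (125 - 5Q)Q = 125Q - 5Q^2
MR = dTR/dQ = 125 - 10Q
Set MR = MC:
125 - 10Q = 27
98 = 10Q
Q* = 98/10 = 49/5

49/5


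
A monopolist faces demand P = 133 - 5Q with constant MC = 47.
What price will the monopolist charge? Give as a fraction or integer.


MR = 133 - 10Q
Set MR = MC: 133 - 10Q = 47
Q* = 43/5
Substitute into demand:
P* = 133 - 5*43/5 = 90

90


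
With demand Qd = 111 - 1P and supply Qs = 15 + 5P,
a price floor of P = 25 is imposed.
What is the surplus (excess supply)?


At P = 25:
Qd = 111 - 1*25 = 86
Qs = 15 + 5*25 = 140
Surplus = Qs - Qd = 140 - 86 = 54

54


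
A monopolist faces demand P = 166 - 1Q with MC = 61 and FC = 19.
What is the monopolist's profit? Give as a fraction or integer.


MR = MC: 166 - 2Q = 61
Q* = 105/2
P* = 166 - 1*105/2 = 227/2
Profit = (P* - MC)*Q* - FC
= (227/2 - 61)*105/2 - 19
= 105/2*105/2 - 19
= 11025/4 - 19 = 10949/4

10949/4


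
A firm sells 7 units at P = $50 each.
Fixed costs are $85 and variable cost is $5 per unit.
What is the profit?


Total Revenue = P * Q = 50 * 7 = $350
Total Cost = FC + VC*Q = 85 + 5*7 = $120
Profit = TR - TC = 350 - 120 = $230

$230


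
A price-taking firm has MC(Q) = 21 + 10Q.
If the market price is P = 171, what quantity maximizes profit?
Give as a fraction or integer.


In perfect competition, profit is maximized where P = MC.
171 = 21 + 10Q
150 = 10Q
Q* = 150/10 = 15

15


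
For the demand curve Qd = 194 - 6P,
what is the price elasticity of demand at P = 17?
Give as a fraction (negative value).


dQ/dP = -6
At P = 17: Q = 194 - 6*17 = 92
E = (dQ/dP)(P/Q) = (-6)(17/92) = -51/46

-51/46


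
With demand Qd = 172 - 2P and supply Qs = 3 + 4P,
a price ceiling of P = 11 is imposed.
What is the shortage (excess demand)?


At P = 11:
Qd = 172 - 2*11 = 150
Qs = 3 + 4*11 = 47
Shortage = Qd - Qs = 150 - 47 = 103

103


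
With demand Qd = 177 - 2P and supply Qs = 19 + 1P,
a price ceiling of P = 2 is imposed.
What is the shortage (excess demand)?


At P = 2:
Qd = 177 - 2*2 = 173
Qs = 19 + 1*2 = 21
Shortage = Qd - Qs = 173 - 21 = 152

152


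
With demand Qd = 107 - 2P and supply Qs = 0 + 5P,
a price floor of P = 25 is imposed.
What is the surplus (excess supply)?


At P = 25:
Qd = 107 - 2*25 = 57
Qs = 0 + 5*25 = 125
Surplus = Qs - Qd = 125 - 57 = 68

68


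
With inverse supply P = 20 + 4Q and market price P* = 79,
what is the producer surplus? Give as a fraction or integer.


Minimum supply price (at Q=0): P_min = 20
Quantity supplied at P* = 79:
Q* = (79 - 20)/4 = 59/4
PS = (1/2) * Q* * (P* - P_min)
PS = (1/2) * 59/4 * (79 - 20)
PS = (1/2) * 59/4 * 59 = 3481/8

3481/8


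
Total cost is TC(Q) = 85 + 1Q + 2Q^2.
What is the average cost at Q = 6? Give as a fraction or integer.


TC(6) = 85 + 1*6 + 2*6^2
TC(6) = 85 + 6 + 72 = 163
AC = TC/Q = 163/6 = 163/6

163/6


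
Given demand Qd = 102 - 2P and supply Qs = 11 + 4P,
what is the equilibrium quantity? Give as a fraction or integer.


First find equilibrium price:
102 - 2P = 11 + 4P
P* = 91/6 = 91/6
Then substitute into demand:
Q* = 102 - 2 * 91/6 = 215/3

215/3


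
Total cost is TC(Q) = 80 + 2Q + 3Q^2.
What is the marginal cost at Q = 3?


MC = dTC/dQ = 2 + 2*3*Q
At Q = 3:
MC = 2 + 6*3
MC = 2 + 18 = 20

20


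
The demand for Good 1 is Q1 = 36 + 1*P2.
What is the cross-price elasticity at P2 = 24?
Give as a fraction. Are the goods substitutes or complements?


dQ1/dP2 = 1
At P2 = 24: Q1 = 36 + 1*24 = 60
Exy = (dQ1/dP2)(P2/Q1) = 1 * 24 / 60 = 2/5
Since Exy > 0, the goods are substitutes.

2/5 (substitutes)


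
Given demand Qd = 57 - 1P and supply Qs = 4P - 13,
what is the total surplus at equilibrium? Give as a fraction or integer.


Find equilibrium: 57 - 1P = 4P - 13
57 + 13 = 5P
P* = 70/5 = 14
Q* = 4*14 - 13 = 43
Inverse demand: P = 57 - Q/1, so P_max = 57
Inverse supply: P = 13/4 + Q/4, so P_min = 13/4
CS = (1/2) * 43 * (57 - 14) = 1849/2
PS = (1/2) * 43 * (14 - 13/4) = 1849/8
TS = CS + PS = 1849/2 + 1849/8 = 9245/8

9245/8


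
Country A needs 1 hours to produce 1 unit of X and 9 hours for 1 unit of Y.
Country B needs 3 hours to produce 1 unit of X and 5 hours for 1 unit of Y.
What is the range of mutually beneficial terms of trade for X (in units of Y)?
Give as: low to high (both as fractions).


Opportunity cost of X for Country A = hours_X / hours_Y = 1/9 = 1/9 units of Y
Opportunity cost of X for Country B = hours_X / hours_Y = 3/5 = 3/5 units of Y
Terms of trade must be between the two opportunity costs.
Range: 1/9 to 3/5

1/9 to 3/5


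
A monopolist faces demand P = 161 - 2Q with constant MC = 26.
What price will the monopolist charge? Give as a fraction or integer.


MR = 161 - 4Q
Set MR = MC: 161 - 4Q = 26
Q* = 135/4
Substitute into demand:
P* = 161 - 2*135/4 = 187/2

187/2


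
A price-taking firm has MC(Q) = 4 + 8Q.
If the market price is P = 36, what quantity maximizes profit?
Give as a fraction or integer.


In perfect competition, profit is maximized where P = MC.
36 = 4 + 8Q
32 = 8Q
Q* = 32/8 = 4

4


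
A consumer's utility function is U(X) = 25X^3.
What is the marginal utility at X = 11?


MU = dU/dX = 25*3*X^(3-1)
MU = 75*X^2
At X = 11:
MU = 75 * 11^2
MU = 75 * 121 = 9075

9075


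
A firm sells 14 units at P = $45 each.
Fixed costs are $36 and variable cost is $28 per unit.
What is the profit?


Total Revenue = P * Q = 45 * 14 = $630
Total Cost = FC + VC*Q = 36 + 28*14 = $428
Profit = TR - TC = 630 - 428 = $202

$202


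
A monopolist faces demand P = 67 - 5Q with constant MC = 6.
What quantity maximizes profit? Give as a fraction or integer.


TR = P*Q = (67 - 5Q)Q = 67Q - 5Q^2
MR = dTR/dQ = 67 - 10Q
Set MR = MC:
67 - 10Q = 6
61 = 10Q
Q* = 61/10 = 61/10

61/10


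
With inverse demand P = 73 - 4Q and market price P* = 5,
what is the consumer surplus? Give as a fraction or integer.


Maximum willingness to pay (at Q=0): P_max = 73
Quantity demanded at P* = 5:
Q* = (73 - 5)/4 = 17
CS = (1/2) * Q* * (P_max - P*)
CS = (1/2) * 17 * (73 - 5)
CS = (1/2) * 17 * 68 = 578

578


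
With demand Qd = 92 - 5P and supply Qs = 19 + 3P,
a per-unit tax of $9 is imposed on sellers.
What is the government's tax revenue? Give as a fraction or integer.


With tax on sellers, new supply: Qs' = 19 + 3(P - 9)
= 3P - 8
New equilibrium quantity:
Q_new = 59/2
Tax revenue = tax * Q_new = 9 * 59/2 = 531/2

531/2


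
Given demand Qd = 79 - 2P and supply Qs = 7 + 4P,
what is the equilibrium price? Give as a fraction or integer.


At equilibrium, Qd = Qs.
79 - 2P = 7 + 4P
79 - 7 = 2P + 4P
72 = 6P
P* = 72/6 = 12

12


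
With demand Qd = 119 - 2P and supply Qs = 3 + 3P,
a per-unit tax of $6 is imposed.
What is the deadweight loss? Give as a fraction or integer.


Pre-tax equilibrium quantity: Q* = 363/5
Post-tax equilibrium quantity: Q_tax = 327/5
Reduction in quantity: Q* - Q_tax = 36/5
DWL = (1/2) * tax * (Q* - Q_tax)
DWL = (1/2) * 6 * 36/5 = 108/5

108/5


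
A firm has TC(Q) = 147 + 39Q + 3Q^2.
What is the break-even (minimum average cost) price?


AC(Q) = 147/Q + 39 + 3Q
To minimize: dAC/dQ = -147/Q^2 + 3 = 0
Q^2 = 147/3 = 49
Q* = 7
Min AC = 147/7 + 39 + 3*7
Min AC = 21 + 39 + 21 = 81

81


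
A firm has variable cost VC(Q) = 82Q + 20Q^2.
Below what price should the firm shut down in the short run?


AVC(Q) = VC(Q)/Q = 82 + 20Q
AVC is increasing in Q, so minimum AVC is at Q -> 0+.
Min AVC = 82
The firm should shut down if P < 82.

82


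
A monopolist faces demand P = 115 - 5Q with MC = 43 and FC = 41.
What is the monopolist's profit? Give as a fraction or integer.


MR = MC: 115 - 10Q = 43
Q* = 36/5
P* = 115 - 5*36/5 = 79
Profit = (P* - MC)*Q* - FC
= (79 - 43)*36/5 - 41
= 36*36/5 - 41
= 1296/5 - 41 = 1091/5

1091/5


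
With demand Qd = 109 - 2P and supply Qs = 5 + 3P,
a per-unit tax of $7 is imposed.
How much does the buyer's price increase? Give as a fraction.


With a per-unit tax, the buyer's price increase depends on relative slopes.
Supply slope: d = 3, Demand slope: b = 2
Buyer's price increase = d * tax / (b + d)
= 3 * 7 / (2 + 3)
= 21 / 5 = 21/5

21/5


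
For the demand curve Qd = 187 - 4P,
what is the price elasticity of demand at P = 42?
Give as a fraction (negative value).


dQ/dP = -4
At P = 42: Q = 187 - 4*42 = 19
E = (dQ/dP)(P/Q) = (-4)(42/19) = -168/19

-168/19


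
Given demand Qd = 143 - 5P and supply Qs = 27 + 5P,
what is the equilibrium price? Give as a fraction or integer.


At equilibrium, Qd = Qs.
143 - 5P = 27 + 5P
143 - 27 = 5P + 5P
116 = 10P
P* = 116/10 = 58/5

58/5


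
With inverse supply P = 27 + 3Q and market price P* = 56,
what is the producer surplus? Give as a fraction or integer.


Minimum supply price (at Q=0): P_min = 27
Quantity supplied at P* = 56:
Q* = (56 - 27)/3 = 29/3
PS = (1/2) * Q* * (P* - P_min)
PS = (1/2) * 29/3 * (56 - 27)
PS = (1/2) * 29/3 * 29 = 841/6

841/6


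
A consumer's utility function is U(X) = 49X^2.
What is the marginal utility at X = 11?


MU = dU/dX = 49*2*X^(2-1)
MU = 98*X^1
At X = 11:
MU = 98 * 11^1
MU = 98 * 11 = 1078

1078


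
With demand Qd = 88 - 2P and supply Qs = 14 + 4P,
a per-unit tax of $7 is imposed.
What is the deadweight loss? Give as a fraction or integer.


Pre-tax equilibrium quantity: Q* = 190/3
Post-tax equilibrium quantity: Q_tax = 54
Reduction in quantity: Q* - Q_tax = 28/3
DWL = (1/2) * tax * (Q* - Q_tax)
DWL = (1/2) * 7 * 28/3 = 98/3

98/3


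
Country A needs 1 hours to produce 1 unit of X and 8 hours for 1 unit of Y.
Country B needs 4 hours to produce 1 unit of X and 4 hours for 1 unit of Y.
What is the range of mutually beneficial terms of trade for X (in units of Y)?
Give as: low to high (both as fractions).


Opportunity cost of X for Country A = hours_X / hours_Y = 1/8 = 1/8 units of Y
Opportunity cost of X for Country B = hours_X / hours_Y = 4/4 = 1 units of Y
Terms of trade must be between the two opportunity costs.
Range: 1/8 to 1

1/8 to 1


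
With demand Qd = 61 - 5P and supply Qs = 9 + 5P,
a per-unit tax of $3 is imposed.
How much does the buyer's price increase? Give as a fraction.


With a per-unit tax, the buyer's price increase depends on relative slopes.
Supply slope: d = 5, Demand slope: b = 5
Buyer's price increase = d * tax / (b + d)
= 5 * 3 / (5 + 5)
= 15 / 10 = 3/2

3/2


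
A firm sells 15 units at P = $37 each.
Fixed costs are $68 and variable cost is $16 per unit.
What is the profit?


Total Revenue = P * Q = 37 * 15 = $555
Total Cost = FC + VC*Q = 68 + 16*15 = $308
Profit = TR - TC = 555 - 308 = $247

$247


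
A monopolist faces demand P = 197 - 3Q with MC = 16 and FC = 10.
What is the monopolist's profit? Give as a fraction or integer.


MR = MC: 197 - 6Q = 16
Q* = 181/6
P* = 197 - 3*181/6 = 213/2
Profit = (P* - MC)*Q* - FC
= (213/2 - 16)*181/6 - 10
= 181/2*181/6 - 10
= 32761/12 - 10 = 32641/12

32641/12


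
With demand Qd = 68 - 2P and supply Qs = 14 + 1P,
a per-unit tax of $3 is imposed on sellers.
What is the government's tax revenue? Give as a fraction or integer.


With tax on sellers, new supply: Qs' = 14 + 1(P - 3)
= 11 + 1P
New equilibrium quantity:
Q_new = 30
Tax revenue = tax * Q_new = 3 * 30 = 90

90


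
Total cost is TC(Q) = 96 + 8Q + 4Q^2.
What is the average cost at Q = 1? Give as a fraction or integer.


TC(1) = 96 + 8*1 + 4*1^2
TC(1) = 96 + 8 + 4 = 108
AC = TC/Q = 108/1 = 108

108


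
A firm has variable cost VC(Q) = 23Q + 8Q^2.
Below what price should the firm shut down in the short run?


AVC(Q) = VC(Q)/Q = 23 + 8Q
AVC is increasing in Q, so minimum AVC is at Q -> 0+.
Min AVC = 23
The firm should shut down if P < 23.

23


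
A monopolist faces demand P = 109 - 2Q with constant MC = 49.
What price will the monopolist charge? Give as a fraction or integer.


MR = 109 - 4Q
Set MR = MC: 109 - 4Q = 49
Q* = 15
Substitute into demand:
P* = 109 - 2*15 = 79

79


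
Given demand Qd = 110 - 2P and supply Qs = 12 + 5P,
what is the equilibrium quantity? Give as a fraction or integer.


First find equilibrium price:
110 - 2P = 12 + 5P
P* = 98/7 = 14
Then substitute into demand:
Q* = 110 - 2 * 14 = 82

82


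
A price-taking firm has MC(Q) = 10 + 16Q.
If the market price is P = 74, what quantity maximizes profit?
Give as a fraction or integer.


In perfect competition, profit is maximized where P = MC.
74 = 10 + 16Q
64 = 16Q
Q* = 64/16 = 4

4


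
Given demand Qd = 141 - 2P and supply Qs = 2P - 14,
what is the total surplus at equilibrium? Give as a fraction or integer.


Find equilibrium: 141 - 2P = 2P - 14
141 + 14 = 4P
P* = 155/4 = 155/4
Q* = 2*155/4 - 14 = 127/2
Inverse demand: P = 141/2 - Q/2, so P_max = 141/2
Inverse supply: P = 7 + Q/2, so P_min = 7
CS = (1/2) * 127/2 * (141/2 - 155/4) = 16129/16
PS = (1/2) * 127/2 * (155/4 - 7) = 16129/16
TS = CS + PS = 16129/16 + 16129/16 = 16129/8

16129/8


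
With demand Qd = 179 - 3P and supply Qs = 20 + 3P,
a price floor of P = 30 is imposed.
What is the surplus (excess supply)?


At P = 30:
Qd = 179 - 3*30 = 89
Qs = 20 + 3*30 = 110
Surplus = Qs - Qd = 110 - 89 = 21

21


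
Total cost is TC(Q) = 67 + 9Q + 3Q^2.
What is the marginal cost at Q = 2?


MC = dTC/dQ = 9 + 2*3*Q
At Q = 2:
MC = 9 + 6*2
MC = 9 + 12 = 21

21


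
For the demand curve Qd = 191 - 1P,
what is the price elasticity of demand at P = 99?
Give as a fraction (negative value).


dQ/dP = -1
At P = 99: Q = 191 - 1*99 = 92
E = (dQ/dP)(P/Q) = (-1)(99/92) = -99/92

-99/92


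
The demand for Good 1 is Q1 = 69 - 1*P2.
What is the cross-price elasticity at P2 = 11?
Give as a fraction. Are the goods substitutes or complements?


dQ1/dP2 = -1
At P2 = 11: Q1 = 69 - 1*11 = 58
Exy = (dQ1/dP2)(P2/Q1) = -1 * 11 / 58 = -11/58
Since Exy < 0, the goods are complements.

-11/58 (complements)


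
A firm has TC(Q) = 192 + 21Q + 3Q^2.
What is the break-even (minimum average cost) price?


AC(Q) = 192/Q + 21 + 3Q
To minimize: dAC/dQ = -192/Q^2 + 3 = 0
Q^2 = 192/3 = 64
Q* = 8
Min AC = 192/8 + 21 + 3*8
Min AC = 24 + 21 + 24 = 69

69


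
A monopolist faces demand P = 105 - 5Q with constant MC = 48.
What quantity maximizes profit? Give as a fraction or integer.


TR = P*Q = (105 - 5Q)Q = 105Q - 5Q^2
MR = dTR/dQ = 105 - 10Q
Set MR = MC:
105 - 10Q = 48
57 = 10Q
Q* = 57/10 = 57/10

57/10


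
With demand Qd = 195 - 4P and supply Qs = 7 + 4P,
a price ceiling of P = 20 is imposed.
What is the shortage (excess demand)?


At P = 20:
Qd = 195 - 4*20 = 115
Qs = 7 + 4*20 = 87
Shortage = Qd - Qs = 115 - 87 = 28

28


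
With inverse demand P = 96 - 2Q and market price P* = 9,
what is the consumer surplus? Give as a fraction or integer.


Maximum willingness to pay (at Q=0): P_max = 96
Quantity demanded at P* = 9:
Q* = (96 - 9)/2 = 87/2
CS = (1/2) * Q* * (P_max - P*)
CS = (1/2) * 87/2 * (96 - 9)
CS = (1/2) * 87/2 * 87 = 7569/4

7569/4


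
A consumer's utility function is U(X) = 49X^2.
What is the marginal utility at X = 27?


MU = dU/dX = 49*2*X^(2-1)
MU = 98*X^1
At X = 27:
MU = 98 * 27^1
MU = 98 * 27 = 2646

2646


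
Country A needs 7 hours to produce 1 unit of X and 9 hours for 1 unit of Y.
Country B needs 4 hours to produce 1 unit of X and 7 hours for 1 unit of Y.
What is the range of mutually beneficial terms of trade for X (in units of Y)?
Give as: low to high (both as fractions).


Opportunity cost of X for Country A = hours_X / hours_Y = 7/9 = 7/9 units of Y
Opportunity cost of X for Country B = hours_X / hours_Y = 4/7 = 4/7 units of Y
Terms of trade must be between the two opportunity costs.
Range: 4/7 to 7/9

4/7 to 7/9
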